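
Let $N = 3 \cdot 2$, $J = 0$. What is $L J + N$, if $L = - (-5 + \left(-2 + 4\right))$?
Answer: $6$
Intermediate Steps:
$L = 3$ ($L = - (-5 + 2) = \left(-1\right) \left(-3\right) = 3$)
$N = 6$
$L J + N = 3 \cdot 0 + 6 = 0 + 6 = 6$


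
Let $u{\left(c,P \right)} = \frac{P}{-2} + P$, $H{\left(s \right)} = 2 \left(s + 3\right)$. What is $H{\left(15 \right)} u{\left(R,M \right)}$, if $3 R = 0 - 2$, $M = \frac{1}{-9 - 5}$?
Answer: $- \frac{9}{7} \approx -1.2857$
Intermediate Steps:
$H{\left(s \right)} = 6 + 2 s$ ($H{\left(s \right)} = 2 \left(3 + s\right) = 6 + 2 s$)
$M = - \frac{1}{14}$ ($M = \frac{1}{-14} = - \frac{1}{14} \approx -0.071429$)
$R = - \frac{2}{3}$ ($R = \frac{0 - 2}{3} = \frac{1}{3} \left(-2\right) = - \frac{2}{3} \approx -0.66667$)
$u{\left(c,P \right)} = \frac{P}{2}$ ($u{\left(c,P \right)} = - \frac{P}{2} + P = \frac{P}{2}$)
$H{\left(15 \right)} u{\left(R,M \right)} = \left(6 + 2 \cdot 15\right) \frac{1}{2} \left(- \frac{1}{14}\right) = \left(6 + 30\right) \left(- \frac{1}{28}\right) = 36 \left(- \frac{1}{28}\right) = - \frac{9}{7}$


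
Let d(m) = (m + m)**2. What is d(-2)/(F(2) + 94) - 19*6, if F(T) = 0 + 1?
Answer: -10814/95 ≈ -113.83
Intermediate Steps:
F(T) = 1
d(m) = 4*m**2 (d(m) = (2*m)**2 = 4*m**2)
d(-2)/(F(2) + 94) - 19*6 = (4*(-2)**2)/(1 + 94) - 19*6 = (4*4)/95 - 114 = 16*(1/95) - 114 = 16/95 - 114 = -10814/95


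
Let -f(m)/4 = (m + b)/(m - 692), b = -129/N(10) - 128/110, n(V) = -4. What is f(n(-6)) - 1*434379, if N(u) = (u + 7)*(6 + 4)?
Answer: -28267650019/65076 ≈ -4.3438e+5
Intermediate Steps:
N(u) = 70 + 10*u (N(u) = (7 + u)*10 = 70 + 10*u)
b = -719/374 (b = -129/(70 + 10*10) - 128/110 = -129/(70 + 100) - 128*1/110 = -129/170 - 64/55 = -719/374 ≈ -1.9225)
f(m) = -4*(-719/374 + m)/(-692 + m) (f(m) = -4*(m - 719/374)/(m - 692) = -4*(-719/374 + m)/(-692 + m))
f(n(-6)) - 1*434379 = 2*(719 - 374*(-4))/(187*(-692 - 4)) - 1*434379 = (2/187)*(719 + 1496)/(-696) - 434379 = (2/187)*(-1/696)*2215 - 434379 = -2215/65076 - 434379 = -28267650019/65076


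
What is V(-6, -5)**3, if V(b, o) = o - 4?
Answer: -729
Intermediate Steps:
V(b, o) = -4 + o
V(-6, -5)**3 = (-4 - 5)**3 = (-9)**3 = -729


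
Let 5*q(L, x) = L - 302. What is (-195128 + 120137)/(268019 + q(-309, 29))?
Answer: -374955/1339484 ≈ -0.27992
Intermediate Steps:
q(L, x) = -302/5 + L/5 (q(L, x) = (L - 302)/5 = (-302 + L)/5 = -302/5 + L/5)
(-195128 + 120137)/(268019 + q(-309, 29)) = (-195128 + 120137)/(268019 + (-302/5 + (⅕)*(-309))) = -74991/(268019 + (-302/5 - 309/5)) = -74991/(268019 - 611/5) = -74991/1339484/5 = -74991*5/1339484 = -374955/1339484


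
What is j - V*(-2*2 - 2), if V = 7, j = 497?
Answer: 539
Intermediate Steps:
j - V*(-2*2 - 2) = 497 - 7*(-2*2 - 2) = 497 - 7*(-4 - 2) = 497 - 7*(-6) = 497 - 1*(-42) = 497 + 42 = 539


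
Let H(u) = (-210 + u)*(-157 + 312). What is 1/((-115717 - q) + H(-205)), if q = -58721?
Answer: -1/121321 ≈ -8.2426e-6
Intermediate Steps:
H(u) = -32550 + 155*u (H(u) = (-210 + u)*155 = -32550 + 155*u)
1/((-115717 - q) + H(-205)) = 1/((-115717 - 1*(-58721)) + (-32550 + 155*(-205))) = 1/((-115717 + 58721) + (-32550 - 31775)) = 1/(-56996 - 64325) = 1/(-121321) = -1/121321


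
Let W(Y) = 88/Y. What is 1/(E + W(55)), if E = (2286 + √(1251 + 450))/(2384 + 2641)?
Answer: 230614/473887 - 201*√21/473887 ≈ 0.48470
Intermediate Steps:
E = 762/1675 + 3*√21/1675 (E = (2286 + √1701)/5025 = (2286 + 9*√21)*(1/5025) = 762/1675 + 3*√21/1675 ≈ 0.46313)
1/(E + W(55)) = 1/((762/1675 + 3*√21/1675) + 88/55) = 1/((762/1675 + 3*√21/1675) + 88*(1/55)) = 1/((762/1675 + 3*√21/1675) + 8/5) = 1/(3442/1675 + 3*√21/1675)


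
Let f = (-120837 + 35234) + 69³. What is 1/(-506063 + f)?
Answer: -1/263157 ≈ -3.8000e-6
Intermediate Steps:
f = 242906 (f = -85603 + 328509 = 242906)
1/(-506063 + f) = 1/(-506063 + 242906) = 1/(-263157) = -1/263157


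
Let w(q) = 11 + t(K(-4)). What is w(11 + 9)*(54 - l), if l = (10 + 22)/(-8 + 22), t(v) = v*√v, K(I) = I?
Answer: 3982/7 - 2896*I/7 ≈ 568.86 - 413.71*I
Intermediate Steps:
t(v) = v^(3/2)
l = 16/7 (l = 32/14 = 32*(1/14) = 16/7 ≈ 2.2857)
w(q) = 11 - 8*I (w(q) = 11 + (-4)^(3/2) = 11 - 8*I)
w(11 + 9)*(54 - l) = (11 - 8*I)*(54 - 1*16/7) = (11 - 8*I)*(54 - 16/7) = (11 - 8*I)*(362/7) = 3982/7 - 2896*I/7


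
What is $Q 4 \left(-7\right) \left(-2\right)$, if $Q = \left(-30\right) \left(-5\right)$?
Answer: $8400$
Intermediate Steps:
$Q = 150$
$Q 4 \left(-7\right) \left(-2\right) = 150 \cdot 4 \left(-7\right) \left(-2\right) = 150 \left(\left(-28\right) \left(-2\right)\right) = 150 \cdot 56 = 8400$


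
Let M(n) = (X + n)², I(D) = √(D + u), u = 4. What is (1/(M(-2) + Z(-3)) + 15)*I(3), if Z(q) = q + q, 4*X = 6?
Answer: 341*√7/23 ≈ 39.226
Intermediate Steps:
X = 3/2 (X = (¼)*6 = 3/2 ≈ 1.5000)
I(D) = √(4 + D) (I(D) = √(D + 4) = √(4 + D))
Z(q) = 2*q
M(n) = (3/2 + n)²
(1/(M(-2) + Z(-3)) + 15)*I(3) = (1/((3 + 2*(-2))²/4 + 2*(-3)) + 15)*√(4 + 3) = (1/((3 - 4)²/4 - 6) + 15)*√7 = (1/((¼)*(-1)² - 6) + 15)*√7 = (1/((¼)*1 - 6) + 15)*√7 = (1/(¼ - 6) + 15)*√7 = (1/(-23/4) + 15)*√7 = (-4/23 + 15)*√7 = 341*√7/23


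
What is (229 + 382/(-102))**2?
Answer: 131974144/2601 ≈ 50740.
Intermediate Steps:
(229 + 382/(-102))**2 = (229 + 382*(-1/102))**2 = (229 - 191/51)**2 = (11488/51)**2 = 131974144/2601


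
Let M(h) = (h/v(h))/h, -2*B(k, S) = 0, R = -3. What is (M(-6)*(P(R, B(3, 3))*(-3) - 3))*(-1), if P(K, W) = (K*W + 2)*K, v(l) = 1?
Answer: -15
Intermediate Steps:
B(k, S) = 0 (B(k, S) = -1/2*0 = 0)
P(K, W) = K*(2 + K*W) (P(K, W) = (2 + K*W)*K = K*(2 + K*W))
M(h) = 1 (M(h) = (h/1)/h = (h*1)/h = h/h = 1)
(M(-6)*(P(R, B(3, 3))*(-3) - 3))*(-1) = (1*(-3*(2 - 3*0)*(-3) - 3))*(-1) = (1*(-3*(2 + 0)*(-3) - 3))*(-1) = (1*(-3*2*(-3) - 3))*(-1) = (1*(-6*(-3) - 3))*(-1) = (1*(18 - 3))*(-1) = (1*15)*(-1) = 15*(-1) = -15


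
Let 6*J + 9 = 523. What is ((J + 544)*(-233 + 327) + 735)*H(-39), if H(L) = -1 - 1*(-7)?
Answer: 359542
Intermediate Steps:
J = 257/3 (J = -3/2 + (1/6)*523 = -3/2 + 523/6 = 257/3 ≈ 85.667)
H(L) = 6 (H(L) = -1 + 7 = 6)
((J + 544)*(-233 + 327) + 735)*H(-39) = ((257/3 + 544)*(-233 + 327) + 735)*6 = ((1889/3)*94 + 735)*6 = (177566/3 + 735)*6 = (179771/3)*6 = 359542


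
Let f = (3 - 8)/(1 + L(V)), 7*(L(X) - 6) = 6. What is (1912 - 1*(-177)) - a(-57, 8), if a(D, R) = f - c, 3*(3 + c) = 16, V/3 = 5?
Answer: 69035/33 ≈ 2092.0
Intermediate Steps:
V = 15 (V = 3*5 = 15)
L(X) = 48/7 (L(X) = 6 + (⅐)*6 = 6 + 6/7 = 48/7)
c = 7/3 (c = -3 + (⅓)*16 = -3 + 16/3 = 7/3 ≈ 2.3333)
f = -7/11 (f = (3 - 8)/(1 + 48/7) = -5/55/7 = -5*7/55 = -7/11 ≈ -0.63636)
a(D, R) = -98/33 (a(D, R) = -7/11 - 1*7/3 = -7/11 - 7/3 = -98/33)
(1912 - 1*(-177)) - a(-57, 8) = (1912 - 1*(-177)) - 1*(-98/33) = (1912 + 177) + 98/33 = 2089 + 98/33 = 69035/33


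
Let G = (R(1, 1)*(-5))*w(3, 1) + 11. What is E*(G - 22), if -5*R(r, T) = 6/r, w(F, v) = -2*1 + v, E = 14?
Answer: -238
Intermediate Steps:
w(F, v) = -2 + v
R(r, T) = -6/(5*r)
G = 5 (G = (-6/5/1*(-5))*(-2 + 1) + 11 = (-6/5*1*(-5))*(-1) + 11 = -6/5*(-5)*(-1) + 11 = 6*(-1) + 11 = -6 + 11 = 5)
E*(G - 22) = 14*(5 - 22) = 14*(-17) = -238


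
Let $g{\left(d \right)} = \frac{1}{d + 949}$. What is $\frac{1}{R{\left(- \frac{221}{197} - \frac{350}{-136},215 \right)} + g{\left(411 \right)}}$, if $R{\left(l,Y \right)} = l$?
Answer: $\frac{267920}{389137} \approx 0.6885$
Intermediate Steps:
$g{\left(d \right)} = \frac{1}{949 + d}$
$\frac{1}{R{\left(- \frac{221}{197} - \frac{350}{-136},215 \right)} + g{\left(411 \right)}} = \frac{1}{\left(- \frac{221}{197} - \frac{350}{-136}\right) + \frac{1}{949 + 411}} = \frac{1}{\left(\left(-221\right) \frac{1}{197} - - \frac{175}{68}\right) + \frac{1}{1360}} = \frac{1}{\left(- \frac{221}{197} + \frac{175}{68}\right) + \frac{1}{1360}} = \frac{1}{\frac{19447}{13396} + \frac{1}{1360}} = \frac{1}{\frac{389137}{267920}} = \frac{267920}{389137}$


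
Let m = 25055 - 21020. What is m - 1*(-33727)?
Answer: 37762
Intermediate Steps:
m = 4035
m - 1*(-33727) = 4035 - 1*(-33727) = 4035 + 33727 = 37762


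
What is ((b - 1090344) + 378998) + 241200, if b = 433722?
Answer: -36424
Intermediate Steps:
((b - 1090344) + 378998) + 241200 = ((433722 - 1090344) + 378998) + 241200 = (-656622 + 378998) + 241200 = -277624 + 241200 = -36424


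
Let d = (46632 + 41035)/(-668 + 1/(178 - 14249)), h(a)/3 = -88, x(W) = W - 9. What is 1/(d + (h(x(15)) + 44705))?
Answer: 9399429/416486461832 ≈ 2.2568e-5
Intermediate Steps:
x(W) = -9 + W
h(a) = -264 (h(a) = 3*(-88) = -264)
d = -1233562357/9399429 (d = 87667/(-668 + 1/(-14071)) = 87667/(-668 - 1/14071) = 87667/(-9399429/14071) = 87667*(-14071/9399429) = -1233562357/9399429 ≈ -131.24)
1/(d + (h(x(15)) + 44705)) = 1/(-1233562357/9399429 + (-264 + 44705)) = 1/(-1233562357/9399429 + 44441) = 1/(416486461832/9399429) = 9399429/416486461832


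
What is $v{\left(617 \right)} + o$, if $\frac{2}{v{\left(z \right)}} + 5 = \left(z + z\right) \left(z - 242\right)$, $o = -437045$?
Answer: $- \frac{202240388523}{462745} \approx -4.3705 \cdot 10^{5}$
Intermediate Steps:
$v{\left(z \right)} = \frac{2}{-5 + 2 z \left(-242 + z\right)}$ ($v{\left(z \right)} = \frac{2}{-5 + \left(z + z\right) \left(z - 242\right)} = \frac{2}{-5 + 2 z \left(-242 + z\right)}$)
$v{\left(617 \right)} + o = \frac{2}{-5 - 298628 + 2 \cdot 617^{2}} - 437045 = \frac{2}{-5 - 298628 + 2 \cdot 380689} - 437045 = \frac{2}{-5 - 298628 + 761378} - 437045 = \frac{2}{462745} - 437045 = - \frac{202240388523}{462745}$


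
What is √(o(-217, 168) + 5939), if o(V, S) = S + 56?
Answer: √6163 ≈ 78.505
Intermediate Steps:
o(V, S) = 56 + S
√(o(-217, 168) + 5939) = √((56 + 168) + 5939) = √(224 + 5939) = √6163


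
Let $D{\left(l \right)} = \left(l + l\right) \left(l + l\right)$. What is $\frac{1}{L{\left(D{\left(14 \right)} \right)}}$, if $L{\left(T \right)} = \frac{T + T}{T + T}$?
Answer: $1$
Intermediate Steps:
$D{\left(l \right)} = 4 l^{2}$ ($D{\left(l \right)} = 2 l 2 l = 4 l^{2}$)
$L{\left(T \right)} = 1$ ($L{\left(T \right)} = \frac{2 T}{2 T} = 2 T \frac{1}{2 T} = 1$)
$\frac{1}{L{\left(D{\left(14 \right)} \right)}} = 1^{-1} = 1$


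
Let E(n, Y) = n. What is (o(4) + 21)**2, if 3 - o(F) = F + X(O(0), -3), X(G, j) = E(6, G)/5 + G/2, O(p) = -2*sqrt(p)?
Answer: 8836/25 ≈ 353.44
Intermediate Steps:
X(G, j) = 6/5 + G/2
o(F) = 9/5 - F (o(F) = 3 - (F + (6/5 + (-2*sqrt(0))/2)) = 3 - (F + (6/5 + (-2*0)/2)) = 3 - (F + (6/5 + (1/2)*0)) = 3 - (F + (6/5 + 0)) = 3 - (F + 6/5) = 3 - (6/5 + F) = 3 + (-6/5 - F) = 9/5 - F)
(o(4) + 21)**2 = ((9/5 - 1*4) + 21)**2 = ((9/5 - 4) + 21)**2 = (-11/5 + 21)**2 = (94/5)**2 = 8836/25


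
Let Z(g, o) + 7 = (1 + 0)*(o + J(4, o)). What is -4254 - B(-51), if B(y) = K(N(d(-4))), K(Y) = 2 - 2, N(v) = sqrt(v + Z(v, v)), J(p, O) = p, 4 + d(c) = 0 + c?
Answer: -4254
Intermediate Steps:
d(c) = -4 + c (d(c) = -4 + (0 + c) = -4 + c)
Z(g, o) = -3 + o (Z(g, o) = -7 + (1 + 0)*(o + 4) = -7 + 1*(4 + o) = -7 + (4 + o) = -3 + o)
N(v) = sqrt(-3 + 2*v) (N(v) = sqrt(v + (-3 + v)) = sqrt(-3 + 2*v))
K(Y) = 0
B(y) = 0
-4254 - B(-51) = -4254 - 1*0 = -4254 + 0 = -4254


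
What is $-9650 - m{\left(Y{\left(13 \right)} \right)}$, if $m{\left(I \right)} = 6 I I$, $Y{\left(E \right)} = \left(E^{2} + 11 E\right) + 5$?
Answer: $-612584$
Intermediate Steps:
$Y{\left(E \right)} = 5 + E^{2} + 11 E$
$m{\left(I \right)} = 6 I^{2}$
$-9650 - m{\left(Y{\left(13 \right)} \right)} = -9650 - 6 \left(5 + 13^{2} + 11 \cdot 13\right)^{2} = -9650 - 6 \left(5 + 169 + 143\right)^{2} = -9650 - 6 \cdot 317^{2} = -9650 - 6 \cdot 100489 = -9650 - 602934 = -612584$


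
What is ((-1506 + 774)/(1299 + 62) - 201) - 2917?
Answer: -4244330/1361 ≈ -3118.5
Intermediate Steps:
((-1506 + 774)/(1299 + 62) - 201) - 2917 = (-732/1361 - 201) - 2917 = -274293/1361 - 2917 = -4244330/1361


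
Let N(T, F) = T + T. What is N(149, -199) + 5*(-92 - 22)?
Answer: -272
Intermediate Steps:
N(T, F) = 2*T
N(149, -199) + 5*(-92 - 22) = 2*149 + 5*(-92 - 22) = 298 + 5*(-114) = 298 - 570 = -272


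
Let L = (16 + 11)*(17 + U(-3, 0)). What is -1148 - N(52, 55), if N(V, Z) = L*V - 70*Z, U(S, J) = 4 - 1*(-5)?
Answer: -33802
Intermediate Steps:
U(S, J) = 9 (U(S, J) = 4 + 5 = 9)
L = 702 (L = (16 + 11)*(17 + 9) = 27*26 = 702)
N(V, Z) = -70*Z + 702*V (N(V, Z) = 702*V - 70*Z = -70*Z + 702*V)
-1148 - N(52, 55) = -1148 - (-70*55 + 702*52) = -1148 - (-3850 + 36504) = -1148 - 1*32654 = -1148 - 32654 = -33802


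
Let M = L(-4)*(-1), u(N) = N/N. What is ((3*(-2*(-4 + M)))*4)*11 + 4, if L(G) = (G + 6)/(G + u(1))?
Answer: 884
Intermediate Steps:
u(N) = 1
L(G) = (6 + G)/(1 + G) (L(G) = (G + 6)/(G + 1) = (6 + G)/(1 + G))
M = 2/3 (M = ((6 - 4)/(1 - 4))*(-1) = (2/(-3))*(-1) = -1/3*2*(-1) = -2/3*(-1) = 2/3 ≈ 0.66667)
((3*(-2*(-4 + M)))*4)*11 + 4 = ((3*(-2*(-4 + 2/3)))*4)*11 + 4 = ((3*(-2*(-10/3)))*4)*11 + 4 = ((3*(20/3))*4)*11 + 4 = (20*4)*11 + 4 = 80*11 + 4 = 880 + 4 = 884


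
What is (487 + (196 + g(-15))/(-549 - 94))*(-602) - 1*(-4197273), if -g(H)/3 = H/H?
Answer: 2510451843/643 ≈ 3.9043e+6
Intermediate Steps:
g(H) = -3 (g(H) = -3*H/H = -3*1 = -3)
(487 + (196 + g(-15))/(-549 - 94))*(-602) - 1*(-4197273) = (487 + (196 - 3)/(-549 - 94))*(-602) - 1*(-4197273) = (487 + 193/(-643))*(-602) + 4197273 = (487 + 193*(-1/643))*(-602) + 4197273 = (487 - 193/643)*(-602) + 4197273 = (312948/643)*(-602) + 4197273 = -188394696/643 + 4197273 = 2510451843/643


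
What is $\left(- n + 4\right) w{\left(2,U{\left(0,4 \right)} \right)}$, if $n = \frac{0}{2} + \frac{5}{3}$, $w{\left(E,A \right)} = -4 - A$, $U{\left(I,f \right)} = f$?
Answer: $- \frac{56}{3} \approx -18.667$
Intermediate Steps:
$n = \frac{5}{3}$ ($n = 0 \cdot \frac{1}{2} + 5 \cdot \frac{1}{3} = 0 + \frac{5}{3} = \frac{5}{3} \approx 1.6667$)
$\left(- n + 4\right) w{\left(2,U{\left(0,4 \right)} \right)} = \left(\left(-1\right) \frac{5}{3} + 4\right) \left(-4 - 4\right) = \left(- \frac{5}{3} + 4\right) \left(-4 - 4\right) = \frac{7}{3} \left(-8\right) = - \frac{56}{3}$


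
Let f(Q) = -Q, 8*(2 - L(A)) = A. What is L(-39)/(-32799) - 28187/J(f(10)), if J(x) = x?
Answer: 3698021377/1311960 ≈ 2818.7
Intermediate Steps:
L(A) = 2 - A/8
L(-39)/(-32799) - 28187/J(f(10)) = (2 - ⅛*(-39))/(-32799) - 28187/((-1*10)) = (2 + 39/8)*(-1/32799) - 28187/(-10) = (55/8)*(-1/32799) - 28187*(-⅒) = -55/262392 + 28187/10 = 3698021377/1311960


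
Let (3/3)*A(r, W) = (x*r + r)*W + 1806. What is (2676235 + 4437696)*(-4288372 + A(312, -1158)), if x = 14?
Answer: -69047856969586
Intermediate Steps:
A(r, W) = 1806 + 15*W*r (A(r, W) = (14*r + r)*W + 1806 = (15*r)*W + 1806 = 15*W*r + 1806 = 1806 + 15*W*r)
(2676235 + 4437696)*(-4288372 + A(312, -1158)) = (2676235 + 4437696)*(-4288372 + (1806 + 15*(-1158)*312)) = 7113931*(-4288372 + (1806 - 5419440)) = 7113931*(-4288372 - 5417634) = 7113931*(-9706006) = -69047856969586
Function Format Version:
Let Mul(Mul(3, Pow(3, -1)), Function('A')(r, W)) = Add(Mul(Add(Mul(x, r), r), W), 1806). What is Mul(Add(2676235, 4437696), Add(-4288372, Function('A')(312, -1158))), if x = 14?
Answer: -69047856969586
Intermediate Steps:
Function('A')(r, W) = Add(1806, Mul(15, W, r)) (Function('A')(r, W) = Add(Mul(Add(Mul(14, r), r), W), 1806) = Add(Mul(Mul(15, r), W), 1806) = Add(Mul(15, W, r), 1806) = Add(1806, Mul(15, W, r)))
Mul(Add(2676235, 4437696), Add(-4288372, Function('A')(312, -1158))) = Mul(Add(2676235, 4437696), Add(-4288372, Add(1806, Mul(15, -1158, 312)))) = Mul(7113931, Add(-4288372, Add(1806, -5419440))) = Mul(7113931, Add(-4288372, -5417634)) = Mul(7113931, -9706006) = -69047856969586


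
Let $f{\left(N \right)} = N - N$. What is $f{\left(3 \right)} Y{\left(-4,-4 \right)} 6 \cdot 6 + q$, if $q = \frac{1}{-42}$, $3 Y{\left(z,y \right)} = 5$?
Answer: $- \frac{1}{42} \approx -0.02381$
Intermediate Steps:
$Y{\left(z,y \right)} = \frac{5}{3}$ ($Y{\left(z,y \right)} = \frac{1}{3} \cdot 5 = \frac{5}{3}$)
$f{\left(N \right)} = 0$
$q = - \frac{1}{42} \approx -0.02381$
$f{\left(3 \right)} Y{\left(-4,-4 \right)} 6 \cdot 6 + q = 0 \cdot \frac{5}{3} \cdot 6 \cdot 6 - \frac{1}{42} = 0 \cdot 10 \cdot 6 - \frac{1}{42} = 0 \cdot 60 - \frac{1}{42} = 0 - \frac{1}{42} = - \frac{1}{42}$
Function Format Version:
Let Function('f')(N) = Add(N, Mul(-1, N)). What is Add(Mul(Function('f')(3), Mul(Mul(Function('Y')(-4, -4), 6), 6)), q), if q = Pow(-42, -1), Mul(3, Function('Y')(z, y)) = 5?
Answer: Rational(-1, 42) ≈ -0.023810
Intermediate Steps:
Function('Y')(z, y) = Rational(5, 3) (Function('Y')(z, y) = Mul(Rational(1, 3), 5) = Rational(5, 3))
Function('f')(N) = 0
q = Rational(-1, 42) ≈ -0.023810
Add(Mul(Function('f')(3), Mul(Mul(Function('Y')(-4, -4), 6), 6)), q) = Add(Mul(0, Mul(Mul(Rational(5, 3), 6), 6)), Rational(-1, 42)) = Add(Mul(0, Mul(10, 6)), Rational(-1, 42)) = Add(Mul(0, 60), Rational(-1, 42)) = Add(0, Rational(-1, 42)) = Rational(-1, 42)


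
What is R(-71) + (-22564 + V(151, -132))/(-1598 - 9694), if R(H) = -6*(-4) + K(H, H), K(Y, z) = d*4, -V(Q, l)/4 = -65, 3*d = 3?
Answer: 84620/2823 ≈ 29.975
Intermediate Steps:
d = 1 (d = (1/3)*3 = 1)
V(Q, l) = 260 (V(Q, l) = -4*(-65) = 260)
K(Y, z) = 4 (K(Y, z) = 1*4 = 4)
R(H) = 28 (R(H) = -6*(-4) + 4 = 24 + 4 = 28)
R(-71) + (-22564 + V(151, -132))/(-1598 - 9694) = 28 + (-22564 + 260)/(-1598 - 9694) = 28 - 22304/(-11292) = 28 - 22304*(-1/11292) = 28 + 5576/2823 = 84620/2823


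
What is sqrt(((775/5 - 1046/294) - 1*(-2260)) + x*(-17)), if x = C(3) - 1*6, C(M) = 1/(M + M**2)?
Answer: sqrt(492357)/14 ≈ 50.120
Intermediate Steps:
x = -71/12 (x = 1/(3*(1 + 3)) - 1*6 = (1/3)/4 - 6 = (1/3)*(1/4) - 6 = 1/12 - 6 = -71/12 ≈ -5.9167)
sqrt(((775/5 - 1046/294) - 1*(-2260)) + x*(-17)) = sqrt(((775/5 - 1046/294) - 1*(-2260)) - 71/12*(-17)) = sqrt(((775*(1/5) - 1046*1/294) + 2260) + 1207/12) = sqrt(((155 - 523/147) + 2260) + 1207/12) = sqrt((22262/147 + 2260) + 1207/12) = sqrt(354482/147 + 1207/12) = sqrt(492357/196) = sqrt(492357)/14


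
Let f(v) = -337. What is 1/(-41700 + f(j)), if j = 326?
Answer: -1/42037 ≈ -2.3789e-5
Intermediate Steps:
1/(-41700 + f(j)) = 1/(-41700 - 337) = 1/(-42037) = -1/42037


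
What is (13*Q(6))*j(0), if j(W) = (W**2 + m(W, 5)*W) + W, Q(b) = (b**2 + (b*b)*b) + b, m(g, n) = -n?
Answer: 0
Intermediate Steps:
Q(b) = b + b**2 + b**3 (Q(b) = (b**2 + b**2*b) + b = (b**2 + b**3) + b = b + b**2 + b**3)
j(W) = W**2 - 4*W (j(W) = (W**2 + (-1*5)*W) + W = (W**2 - 5*W) + W = W**2 - 4*W)
(13*Q(6))*j(0) = (13*(6*(1 + 6 + 6**2)))*(0*(-4 + 0)) = (13*(6*(1 + 6 + 36)))*(0*(-4)) = (13*(6*43))*0 = (13*258)*0 = 3354*0 = 0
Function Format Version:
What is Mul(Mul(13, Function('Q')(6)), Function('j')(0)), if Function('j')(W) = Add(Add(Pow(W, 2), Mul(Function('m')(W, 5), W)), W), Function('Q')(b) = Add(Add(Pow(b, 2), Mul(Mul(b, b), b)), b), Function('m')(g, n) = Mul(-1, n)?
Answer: 0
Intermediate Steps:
Function('Q')(b) = Add(b, Pow(b, 2), Pow(b, 3)) (Function('Q')(b) = Add(Add(Pow(b, 2), Mul(Pow(b, 2), b)), b) = Add(Add(Pow(b, 2), Pow(b, 3)), b) = Add(b, Pow(b, 2), Pow(b, 3)))
Function('j')(W) = Add(Pow(W, 2), Mul(-4, W)) (Function('j')(W) = Add(Add(Pow(W, 2), Mul(Mul(-1, 5), W)), W) = Add(Add(Pow(W, 2), Mul(-5, W)), W) = Add(Pow(W, 2), Mul(-4, W)))
Mul(Mul(13, Function('Q')(6)), Function('j')(0)) = Mul(Mul(13, Mul(6, Add(1, 6, Pow(6, 2)))), Mul(0, Add(-4, 0))) = Mul(Mul(13, Mul(6, Add(1, 6, 36))), Mul(0, -4)) = Mul(Mul(13, Mul(6, 43)), 0) = Mul(Mul(13, 258), 0) = Mul(3354, 0) = 0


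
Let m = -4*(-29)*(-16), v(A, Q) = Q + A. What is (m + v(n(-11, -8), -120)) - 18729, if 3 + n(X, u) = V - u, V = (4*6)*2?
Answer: -20652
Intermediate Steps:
V = 48 (V = 24*2 = 48)
n(X, u) = 45 - u (n(X, u) = -3 + (48 - u) = 45 - u)
v(A, Q) = A + Q
m = -1856 (m = 116*(-16) = -1856)
(m + v(n(-11, -8), -120)) - 18729 = (-1856 + ((45 - 1*(-8)) - 120)) - 18729 = (-1856 + ((45 + 8) - 120)) - 18729 = (-1856 + (53 - 120)) - 18729 = (-1856 - 67) - 18729 = -1923 - 18729 = -20652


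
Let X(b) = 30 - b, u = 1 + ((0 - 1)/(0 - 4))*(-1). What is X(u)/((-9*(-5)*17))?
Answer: 13/340 ≈ 0.038235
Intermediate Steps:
u = ¾ (u = 1 - 1/(-4)*(-1) = 1 - 1*(-¼)*(-1) = 1 + (¼)*(-1) = 1 - ¼ = ¾ ≈ 0.75000)
X(u)/((-9*(-5)*17)) = (30 - 1*¾)/((-9*(-5)*17)) = (30 - ¾)/((45*17)) = (117/4)/765 = (117/4)*(1/765) = 13/340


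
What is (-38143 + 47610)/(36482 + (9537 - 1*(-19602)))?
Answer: 9467/65621 ≈ 0.14427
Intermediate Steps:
(-38143 + 47610)/(36482 + (9537 - 1*(-19602))) = 9467/(36482 + (9537 + 19602)) = 9467/(36482 + 29139) = 9467/65621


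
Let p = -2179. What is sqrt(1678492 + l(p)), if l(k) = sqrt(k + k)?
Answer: sqrt(1678492 + I*sqrt(4358)) ≈ 1295.6 + 0.03*I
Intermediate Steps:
l(k) = sqrt(2)*sqrt(k) (l(k) = sqrt(2*k) = sqrt(2)*sqrt(k))
sqrt(1678492 + l(p)) = sqrt(1678492 + sqrt(2)*sqrt(-2179)) = sqrt(1678492 + sqrt(2)*(I*sqrt(2179))) = sqrt(1678492 + I*sqrt(4358))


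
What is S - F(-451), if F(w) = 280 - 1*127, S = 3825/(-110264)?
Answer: -16874217/110264 ≈ -153.03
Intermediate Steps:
S = -3825/110264 (S = 3825*(-1/110264) = -3825/110264 ≈ -0.034689)
F(w) = 153 (F(w) = 280 - 127 = 153)
S - F(-451) = -3825/110264 - 1*153 = -3825/110264 - 153 = -16874217/110264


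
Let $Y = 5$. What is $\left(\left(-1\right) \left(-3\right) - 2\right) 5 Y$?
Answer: $25$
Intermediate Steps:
$\left(\left(-1\right) \left(-3\right) - 2\right) 5 Y = \left(\left(-1\right) \left(-3\right) - 2\right) 5 \cdot 5 = \left(3 - 2\right) 5 \cdot 5 = 1 \cdot 5 \cdot 5 = 5 \cdot 5 = 25$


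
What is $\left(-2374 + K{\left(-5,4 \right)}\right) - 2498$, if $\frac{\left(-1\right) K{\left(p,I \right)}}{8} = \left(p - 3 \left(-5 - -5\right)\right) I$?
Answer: $-4712$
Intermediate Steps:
$K{\left(p,I \right)} = - 8 I p$ ($K{\left(p,I \right)} = - 8 \left(p - 3 \left(-5 - -5\right)\right) I = - 8 \left(p - 3 \left(-5 + 5\right)\right) I = - 8 \left(p - 0\right) I = - 8 \left(p + 0\right) I = - 8 p I = - 8 I p$)
$\left(-2374 + K{\left(-5,4 \right)}\right) - 2498 = \left(-2374 - 32 \left(-5\right)\right) - 2498 = \left(-2374 + 160\right) - 2498 = -2214 - 2498 = -4712$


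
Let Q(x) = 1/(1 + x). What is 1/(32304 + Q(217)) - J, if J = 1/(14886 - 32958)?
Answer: 10981969/127267957656 ≈ 8.6290e-5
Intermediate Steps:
J = -1/18072 (J = 1/(-18072) = -1/18072 ≈ -5.5334e-5)
1/(32304 + Q(217)) - J = 1/(32304 + 1/(1 + 217)) - 1*(-1/18072) = 1/(32304 + 1/218) + 1/18072 = 1/(7042273/218) + 1/18072 = 218/7042273 + 1/18072 = 10981969/127267957656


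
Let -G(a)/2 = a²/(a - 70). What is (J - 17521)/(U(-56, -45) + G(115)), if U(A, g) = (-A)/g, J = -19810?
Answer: 1679895/26506 ≈ 63.378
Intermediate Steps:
U(A, g) = -A/g
G(a) = -2*a²/(-70 + a) (G(a) = -2*a²/(a - 70) = -2*a²/(-70 + a))
(J - 17521)/(U(-56, -45) + G(115)) = (-19810 - 17521)/(-1*(-56)/(-45) - 2*115²/(-70 + 115)) = -37331/(-1*(-56)*(-1/45) - 2*13225/45) = -37331/(-56/45 - 2*13225*1/45) = -37331/(-56/45 - 5290/9) = -37331/(-26506/45) = -37331*(-45/26506) = 1679895/26506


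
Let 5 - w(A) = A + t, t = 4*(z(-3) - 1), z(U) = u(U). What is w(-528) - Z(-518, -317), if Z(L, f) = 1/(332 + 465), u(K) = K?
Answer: 437552/797 ≈ 549.00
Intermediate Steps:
z(U) = U
t = -16 (t = 4*(-3 - 1) = 4*(-4) = -16)
Z(L, f) = 1/797
w(A) = 21 - A (w(A) = 5 - (A - 16) = 5 - (-16 + A) = 5 + (16 - A) = 21 - A)
w(-528) - Z(-518, -317) = (21 - 1*(-528)) - 1*1/797 = (21 + 528) - 1/797 = 549 - 1/797 = 437552/797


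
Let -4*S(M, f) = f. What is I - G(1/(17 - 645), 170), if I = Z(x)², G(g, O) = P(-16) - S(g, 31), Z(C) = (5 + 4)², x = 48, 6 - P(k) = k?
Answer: 26125/4 ≈ 6531.3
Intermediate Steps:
P(k) = 6 - k
S(M, f) = -f/4
Z(C) = 81 (Z(C) = 9² = 81)
G(g, O) = 119/4 (G(g, O) = (6 - 1*(-16)) - (-1)*31/4 = (6 + 16) - 1*(-31/4) = 22 + 31/4 = 119/4)
I = 6561 (I = 81² = 6561)
I - G(1/(17 - 645), 170) = 6561 - 1*119/4 = 6561 - 119/4 = 26125/4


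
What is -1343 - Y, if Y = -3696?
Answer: 2353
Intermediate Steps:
-1343 - Y = -1343 - 1*(-3696) = -1343 + 3696 = 2353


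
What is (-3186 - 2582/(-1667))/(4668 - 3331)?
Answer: -5308480/2228779 ≈ -2.3818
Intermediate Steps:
(-3186 - 2582/(-1667))/(4668 - 3331) = (-3186 - 2582*(-1/1667))/1337 = (-3186 + 2582/1667)*(1/1337) = -5308480/1667*1/1337 = -5308480/2228779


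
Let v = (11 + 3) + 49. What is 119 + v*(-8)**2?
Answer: 4151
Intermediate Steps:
v = 63 (v = 14 + 49 = 63)
119 + v*(-8)**2 = 119 + 63*(-8)**2 = 119 + 63*64 = 119 + 4032 = 4151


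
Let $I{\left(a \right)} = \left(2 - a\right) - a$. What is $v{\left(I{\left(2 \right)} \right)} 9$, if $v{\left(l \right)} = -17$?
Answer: $-153$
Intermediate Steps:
$I{\left(a \right)} = 2 - 2 a$
$v{\left(I{\left(2 \right)} \right)} 9 = \left(-17\right) 9 = -153$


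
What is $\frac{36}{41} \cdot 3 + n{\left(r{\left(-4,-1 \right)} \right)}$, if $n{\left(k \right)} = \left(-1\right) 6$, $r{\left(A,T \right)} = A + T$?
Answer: $- \frac{138}{41} \approx -3.3659$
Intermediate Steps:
$n{\left(k \right)} = -6$
$\frac{36}{41} \cdot 3 + n{\left(r{\left(-4,-1 \right)} \right)} = \frac{36}{41} \cdot 3 - 6 = \frac{108}{41} - 6 = - \frac{138}{41}$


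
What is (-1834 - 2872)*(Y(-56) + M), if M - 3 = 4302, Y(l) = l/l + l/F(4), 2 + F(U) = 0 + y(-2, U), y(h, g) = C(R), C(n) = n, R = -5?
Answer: -20301684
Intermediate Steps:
y(h, g) = -5
F(U) = -7 (F(U) = -2 + (0 - 5) = -2 - 5 = -7)
Y(l) = 1 - l/7 (Y(l) = l/l + l/(-7) = 1 + l*(-1/7) = 1 - l/7)
M = 4305 (M = 3 + 4302 = 4305)
(-1834 - 2872)*(Y(-56) + M) = (-1834 - 2872)*((1 - 1/7*(-56)) + 4305) = -4706*((1 + 8) + 4305) = -4706*(9 + 4305) = -4706*4314 = -20301684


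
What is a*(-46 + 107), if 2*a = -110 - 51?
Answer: -9821/2 ≈ -4910.5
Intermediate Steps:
a = -161/2 (a = (-110 - 51)/2 = (½)*(-161) = -161/2 ≈ -80.500)
a*(-46 + 107) = -161*(-46 + 107)/2 = -161/2*61 = -9821/2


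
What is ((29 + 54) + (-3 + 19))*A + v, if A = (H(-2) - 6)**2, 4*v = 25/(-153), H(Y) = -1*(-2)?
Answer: 969383/612 ≈ 1584.0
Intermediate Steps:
H(Y) = 2
v = -25/612 (v = (25/(-153))/4 = (25*(-1/153))/4 = (1/4)*(-25/153) = -25/612 ≈ -0.040850)
A = 16 (A = (2 - 6)**2 = (-4)**2 = 16)
((29 + 54) + (-3 + 19))*A + v = ((29 + 54) + (-3 + 19))*16 - 25/612 = (83 + 16)*16 - 25/612 = 99*16 - 25/612 = 1584 - 25/612 = 969383/612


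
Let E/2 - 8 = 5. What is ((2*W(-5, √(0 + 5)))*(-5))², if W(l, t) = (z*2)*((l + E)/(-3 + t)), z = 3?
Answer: 1587600/(3 - √5)² ≈ 2.7204e+6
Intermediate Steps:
E = 26 (E = 16 + 2*5 = 16 + 10 = 26)
W(l, t) = 6*(26 + l)/(-3 + t) (W(l, t) = (3*2)*((l + 26)/(-3 + t)) = 6*((26 + l)/(-3 + t)) = 6*(26 + l)/(-3 + t))
((2*W(-5, √(0 + 5)))*(-5))² = ((2*(6*(26 - 5)/(-3 + √(0 + 5))))*(-5))² = ((2*(6*21/(-3 + √5)))*(-5))² = ((2*(126/(-3 + √5)))*(-5))² = ((252/(-3 + √5))*(-5))² = (-1260/(-3 + √5))² = 1587600/(-3 + √5)²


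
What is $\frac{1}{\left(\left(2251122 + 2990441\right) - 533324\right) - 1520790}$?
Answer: $\frac{1}{3187449} \approx 3.1373 \cdot 10^{-7}$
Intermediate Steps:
$\frac{1}{\left(\left(2251122 + 2990441\right) - 533324\right) - 1520790} = \frac{1}{\left(5241563 - 533324\right) - 1520790} = \frac{1}{4708239 - 1520790} = \frac{1}{3187449}$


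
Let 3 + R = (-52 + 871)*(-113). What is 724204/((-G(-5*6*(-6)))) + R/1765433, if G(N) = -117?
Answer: 98347908614/15888897 ≈ 6189.7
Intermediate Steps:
R = -92550 (R = -3 + (-52 + 871)*(-113) = -3 + 819*(-113) = -3 - 92547 = -92550)
724204/((-G(-5*6*(-6)))) + R/1765433 = 724204/((-1*(-117))) - 92550/1765433 = 724204/117 - 92550*1/1765433 = 724204*(1/117) - 92550/1765433 = 55708/9 - 92550/1765433 = 98347908614/15888897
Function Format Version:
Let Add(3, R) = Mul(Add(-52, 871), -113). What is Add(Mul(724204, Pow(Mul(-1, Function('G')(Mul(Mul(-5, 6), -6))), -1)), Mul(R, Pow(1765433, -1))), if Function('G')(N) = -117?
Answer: Rational(98347908614, 15888897) ≈ 6189.7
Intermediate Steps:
R = -92550 (R = Add(-3, Mul(Add(-52, 871), -113)) = Add(-3, Mul(819, -113)) = Add(-3, -92547) = -92550)
Add(Mul(724204, Pow(Mul(-1, Function('G')(Mul(Mul(-5, 6), -6))), -1)), Mul(R, Pow(1765433, -1))) = Add(Mul(724204, Pow(Mul(-1, -117), -1)), Mul(-92550, Pow(1765433, -1))) = Add(Mul(724204, Pow(117, -1)), Mul(-92550, Rational(1, 1765433))) = Add(Mul(724204, Rational(1, 117)), Rational(-92550, 1765433)) = Add(Rational(55708, 9), Rational(-92550, 1765433)) = Rational(98347908614, 15888897)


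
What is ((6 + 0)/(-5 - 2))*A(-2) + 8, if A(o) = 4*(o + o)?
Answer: 152/7 ≈ 21.714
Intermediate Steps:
A(o) = 8*o (A(o) = 4*(2*o) = 8*o)
((6 + 0)/(-5 - 2))*A(-2) + 8 = ((6 + 0)/(-5 - 2))*(8*(-2)) + 8 = (6/(-7))*(-16) + 8 = (6*(-⅐))*(-16) + 8 = -6/7*(-16) + 8 = 96/7 + 8 = 152/7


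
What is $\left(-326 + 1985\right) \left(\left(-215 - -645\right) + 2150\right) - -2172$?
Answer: $4282392$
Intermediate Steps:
$\left(-326 + 1985\right) \left(\left(-215 - -645\right) + 2150\right) - -2172 = 1659 \left(\left(-215 + 645\right) + 2150\right) + 2172 = 1659 \left(430 + 2150\right) + 2172 = 1659 \cdot 2580 + 2172 = 4280220 + 2172 = 4282392$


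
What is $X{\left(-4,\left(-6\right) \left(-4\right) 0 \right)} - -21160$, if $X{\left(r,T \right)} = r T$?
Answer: $21160$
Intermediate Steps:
$X{\left(r,T \right)} = T r$
$X{\left(-4,\left(-6\right) \left(-4\right) 0 \right)} - -21160 = \left(-6\right) \left(-4\right) 0 \left(-4\right) - -21160 = 24 \cdot 0 \left(-4\right) + 21160 = 0 \left(-4\right) + 21160 = 0 + 21160 = 21160$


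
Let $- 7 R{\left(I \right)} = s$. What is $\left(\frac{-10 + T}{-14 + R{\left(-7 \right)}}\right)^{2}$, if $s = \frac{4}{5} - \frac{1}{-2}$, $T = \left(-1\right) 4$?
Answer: $\frac{960400}{986049} \approx 0.97399$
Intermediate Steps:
$T = -4$
$s = \frac{13}{10}$ ($s = 4 \cdot \frac{1}{5} - - \frac{1}{2} = \frac{4}{5} + \frac{1}{2} = \frac{13}{10} \approx 1.3$)
$R{\left(I \right)} = - \frac{13}{70}$ ($R{\left(I \right)} = \left(- \frac{1}{7}\right) \frac{13}{10} = - \frac{13}{70}$)
$\left(\frac{-10 + T}{-14 + R{\left(-7 \right)}}\right)^{2} = \left(\frac{-10 - 4}{-14 - \frac{13}{70}}\right)^{2} = \left(- \frac{14}{- \frac{993}{70}}\right)^{2} = \left(\left(-14\right) \left(- \frac{70}{993}\right)\right)^{2} = \left(\frac{980}{993}\right)^{2} = \frac{960400}{986049}$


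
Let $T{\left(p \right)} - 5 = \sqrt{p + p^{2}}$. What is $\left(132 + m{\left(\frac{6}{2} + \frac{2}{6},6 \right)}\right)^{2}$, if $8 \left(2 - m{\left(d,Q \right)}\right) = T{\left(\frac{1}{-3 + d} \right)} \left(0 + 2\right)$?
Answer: $\frac{281973}{16} - \frac{531 \sqrt{3}}{4} \approx 17393.0$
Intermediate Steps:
$T{\left(p \right)} = 5 + \sqrt{p + p^{2}}$
$m{\left(d,Q \right)} = \frac{3}{4} - \frac{\sqrt{\frac{1 + \frac{1}{-3 + d}}{-3 + d}}}{4}$ ($m{\left(d,Q \right)} = 2 - \frac{\left(5 + \sqrt{\frac{1 + \frac{1}{-3 + d}}{-3 + d}}\right) \left(0 + 2\right)}{8} = 2 - \frac{\left(5 + \sqrt{\frac{1 + \frac{1}{-3 + d}}{-3 + d}}\right) 2}{8} = 2 - \frac{10 + 2 \sqrt{\frac{1 + \frac{1}{-3 + d}}{-3 + d}}}{8} = 2 - \left(\frac{5}{4} + \frac{\sqrt{\frac{1 + \frac{1}{-3 + d}}{-3 + d}}}{4}\right) = \frac{3}{4} - \frac{\sqrt{\frac{1 + \frac{1}{-3 + d}}{-3 + d}}}{4}$)
$\left(132 + m{\left(\frac{6}{2} + \frac{2}{6},6 \right)}\right)^{2} = \left(132 + \left(\frac{3}{4} - \frac{\sqrt{\frac{-2 + \left(\frac{6}{2} + \frac{2}{6}\right)}{\left(-3 + \left(\frac{6}{2} + \frac{2}{6}\right)\right)^{2}}}}{4}\right)\right)^{2} = \left(132 + \left(\frac{3}{4} - \frac{\sqrt{\frac{-2 + \left(6 \cdot \frac{1}{2} + 2 \cdot \frac{1}{6}\right)}{\left(-3 + \left(6 \cdot \frac{1}{2} + 2 \cdot \frac{1}{6}\right)\right)^{2}}}}{4}\right)\right)^{2} = \left(132 + \left(\frac{3}{4} - \frac{\sqrt{\frac{-2 + \left(3 + \frac{1}{3}\right)}{\left(-3 + \left(3 + \frac{1}{3}\right)\right)^{2}}}}{4}\right)\right)^{2} = \left(132 + \left(\frac{3}{4} - \frac{\sqrt{\frac{-2 + \frac{10}{3}}{\left(-3 + \frac{10}{3}\right)^{2}}}}{4}\right)\right)^{2} = \left(132 + \left(\frac{3}{4} - \frac{\sqrt{\frac{1}{(\frac{1}{3})^{2}} \cdot \frac{4}{3}}}{4}\right)\right)^{2} = \left(132 + \left(\frac{3}{4} - \frac{\sqrt{9 \cdot \frac{4}{3}}}{4}\right)\right)^{2} = \left(132 + \left(\frac{3}{4} - \frac{\sqrt{12}}{4}\right)\right)^{2} = \left(132 + \left(\frac{3}{4} - \frac{2 \sqrt{3}}{4}\right)\right)^{2} = \left(132 + \left(\frac{3}{4} - \frac{\sqrt{3}}{2}\right)\right)^{2} = \left(\frac{531}{4} - \frac{\sqrt{3}}{2}\right)^{2}$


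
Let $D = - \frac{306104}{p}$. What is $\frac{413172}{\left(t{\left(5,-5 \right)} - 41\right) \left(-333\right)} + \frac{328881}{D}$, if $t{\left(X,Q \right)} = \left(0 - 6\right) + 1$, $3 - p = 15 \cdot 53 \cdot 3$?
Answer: $\frac{14645544923}{5662924} \approx 2586.2$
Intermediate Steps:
$p = -2382$ ($p = 3 - 15 \cdot 53 \cdot 3 = 3 - 795 \cdot 3 = 3 - 2385 = -2382$)
$t{\left(X,Q \right)} = -5$ ($t{\left(X,Q \right)} = -6 + 1 = -5$)
$D = \frac{153052}{1191}$ ($D = - \frac{306104}{-2382} = \left(-306104\right) \left(- \frac{1}{2382}\right) = \frac{153052}{1191} \approx 128.51$)
$\frac{413172}{\left(t{\left(5,-5 \right)} - 41\right) \left(-333\right)} + \frac{328881}{D} = \frac{413172}{\left(-5 - 41\right) \left(-333\right)} + \frac{328881}{\frac{153052}{1191}} = \frac{413172}{\left(-46\right) \left(-333\right)} + 328881 \cdot \frac{1191}{153052} = \frac{413172}{15318} + \frac{391697271}{153052} = 413172 \cdot \frac{1}{15318} + \frac{391697271}{153052} = \frac{998}{37} + \frac{391697271}{153052} = \frac{14645544923}{5662924}$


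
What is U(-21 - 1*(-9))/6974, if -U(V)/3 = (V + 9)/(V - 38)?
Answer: -9/348700 ≈ -2.5810e-5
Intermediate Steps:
U(V) = -3*(9 + V)/(-38 + V) (U(V) = -3*(V + 9)/(V - 38) = -3*(9 + V)/(-38 + V))
U(-21 - 1*(-9))/6974 = (3*(-9 - (-21 - 1*(-9)))/(-38 + (-21 - 1*(-9))))/6974 = (3*(-9 - (-21 + 9))/(-38 + (-21 + 9)))*(1/6974) = (3*(-9 - 1*(-12))/(-38 - 12))*(1/6974) = (3*(-9 + 12)/(-50))*(1/6974) = (3*(-1/50)*3)*(1/6974) = -9/50*1/6974 = -9/348700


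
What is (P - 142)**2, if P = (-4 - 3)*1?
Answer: 22201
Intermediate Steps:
P = -7 (P = -7*1 = -7)
(P - 142)**2 = (-7 - 142)**2 = (-149)**2 = 22201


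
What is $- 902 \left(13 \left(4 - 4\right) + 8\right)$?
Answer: $-7216$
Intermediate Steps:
$- 902 \left(13 \left(4 - 4\right) + 8\right) = - 902 \left(13 \cdot 0 + 8\right) = - 902 \left(0 + 8\right) = \left(-902\right) 8 = -7216$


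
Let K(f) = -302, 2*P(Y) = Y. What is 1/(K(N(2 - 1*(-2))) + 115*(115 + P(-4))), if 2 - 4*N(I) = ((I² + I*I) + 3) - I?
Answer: 1/12693 ≈ 7.8784e-5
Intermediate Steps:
N(I) = -¼ - I²/2 + I/4 (N(I) = ½ - (((I² + I*I) + 3) - I)/4 = ½ - (((I² + I²) + 3) - I)/4 = ½ - ((2*I² + 3) - I)/4 = ½ - ((3 + 2*I²) - I)/4 = ½ - (3 - I + 2*I²)/4 = ½ + (-¾ - I²/2 + I/4) = -¼ - I²/2 + I/4)
P(Y) = Y/2
1/(K(N(2 - 1*(-2))) + 115*(115 + P(-4))) = 1/(-302 + 115*(115 + (½)*(-4))) = 1/(-302 + 115*(115 - 2)) = 1/(-302 + 115*113) = 1/(-302 + 12995) = 1/12693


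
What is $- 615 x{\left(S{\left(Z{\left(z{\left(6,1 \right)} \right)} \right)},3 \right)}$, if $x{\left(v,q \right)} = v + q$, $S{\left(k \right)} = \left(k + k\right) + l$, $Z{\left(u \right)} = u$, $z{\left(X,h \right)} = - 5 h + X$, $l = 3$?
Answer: $-4920$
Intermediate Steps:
$z{\left(X,h \right)} = X - 5 h$
$S{\left(k \right)} = 3 + 2 k$ ($S{\left(k \right)} = \left(k + k\right) + 3 = 2 k + 3 = 3 + 2 k$)
$x{\left(v,q \right)} = q + v$
$- 615 x{\left(S{\left(Z{\left(z{\left(6,1 \right)} \right)} \right)},3 \right)} = - 615 \left(3 + \left(3 + 2 \left(6 - 5\right)\right)\right) = - 615 \left(3 + \left(3 + 2 \cdot 1\right)\right) = - 615 \left(3 + \left(3 + 2\right)\right) = - 615 \left(3 + 5\right) = \left(-615\right) 8 = -4920$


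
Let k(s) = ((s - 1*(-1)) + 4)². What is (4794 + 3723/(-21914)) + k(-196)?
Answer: 904496627/21914 ≈ 41275.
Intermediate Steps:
k(s) = (5 + s)² (k(s) = ((s + 1) + 4)² = ((1 + s) + 4)² = (5 + s)²)
(4794 + 3723/(-21914)) + k(-196) = (4794 + 3723/(-21914)) + (5 - 196)² = (4794 + 3723*(-1/21914)) + (-191)² = (4794 - 3723/21914) + 36481 = 105051993/21914 + 36481 = 904496627/21914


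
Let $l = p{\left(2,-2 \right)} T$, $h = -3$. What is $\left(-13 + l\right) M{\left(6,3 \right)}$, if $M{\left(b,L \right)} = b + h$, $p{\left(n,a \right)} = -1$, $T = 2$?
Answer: $-45$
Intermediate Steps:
$M{\left(b,L \right)} = -3 + b$ ($M{\left(b,L \right)} = b - 3 = -3 + b$)
$l = -2$ ($l = \left(-1\right) 2 = -2$)
$\left(-13 + l\right) M{\left(6,3 \right)} = \left(-13 - 2\right) \left(-3 + 6\right) = \left(-15\right) 3 = -45$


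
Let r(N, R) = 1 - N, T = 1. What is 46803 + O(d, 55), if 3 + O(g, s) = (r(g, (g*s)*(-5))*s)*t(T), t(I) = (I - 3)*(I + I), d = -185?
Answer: 5880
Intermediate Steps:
t(I) = 2*I*(-3 + I) (t(I) = (-3 + I)*(2*I) = 2*I*(-3 + I))
O(g, s) = -3 - 4*s*(1 - g) (O(g, s) = -3 + ((1 - g)*s)*(2*1*(-3 + 1)) = -3 + (s*(1 - g))*(2*1*(-2)) = -3 + (s*(1 - g))*(-4) = -3 - 4*s*(1 - g))
46803 + O(d, 55) = 46803 + (-3 + 4*55*(-1 - 185)) = 46803 + (-3 + 4*55*(-186)) = 46803 + (-3 - 40920) = 46803 - 40923 = 5880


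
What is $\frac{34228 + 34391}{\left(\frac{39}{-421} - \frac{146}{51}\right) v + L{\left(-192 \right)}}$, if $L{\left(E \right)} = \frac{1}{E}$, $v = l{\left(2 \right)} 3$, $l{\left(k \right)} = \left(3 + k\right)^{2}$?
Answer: $- \frac{94292387136}{304591157} \approx -309.57$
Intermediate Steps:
$v = 75$ ($v = \left(3 + 2\right)^{2} \cdot 3 = 5^{2} \cdot 3 = 25 \cdot 3 = 75$)
$\frac{34228 + 34391}{\left(\frac{39}{-421} - \frac{146}{51}\right) v + L{\left(-192 \right)}} = \frac{34228 + 34391}{\left(\frac{39}{-421} - \frac{146}{51}\right) 75 + \frac{1}{-192}} = \frac{68619}{\left(39 \left(- \frac{1}{421}\right) - \frac{146}{51}\right) 75 - \frac{1}{192}} = \frac{68619}{\left(- \frac{39}{421} - \frac{146}{51}\right) 75 - \frac{1}{192}} = \frac{68619}{\left(- \frac{63455}{21471}\right) 75 - \frac{1}{192}} = \frac{68619}{- \frac{1586375}{7157} - \frac{1}{192}} = \frac{68619}{- \frac{304591157}{1374144}} = 68619 \left(- \frac{1374144}{304591157}\right) = - \frac{94292387136}{304591157}$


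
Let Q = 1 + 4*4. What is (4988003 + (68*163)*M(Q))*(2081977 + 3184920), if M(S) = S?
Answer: 27263728904607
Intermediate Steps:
Q = 17 (Q = 1 + 16 = 17)
(4988003 + (68*163)*M(Q))*(2081977 + 3184920) = (4988003 + (68*163)*17)*(2081977 + 3184920) = (4988003 + 11084*17)*5266897 = (4988003 + 188428)*5266897 = 5176431*5266897 = 27263728904607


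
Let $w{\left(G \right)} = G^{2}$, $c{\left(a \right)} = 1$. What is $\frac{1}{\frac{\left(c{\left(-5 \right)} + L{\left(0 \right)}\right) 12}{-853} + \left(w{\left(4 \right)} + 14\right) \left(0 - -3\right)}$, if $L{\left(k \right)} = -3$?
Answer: $\frac{853}{76794} \approx 0.011108$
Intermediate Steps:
$\frac{1}{\frac{\left(c{\left(-5 \right)} + L{\left(0 \right)}\right) 12}{-853} + \left(w{\left(4 \right)} + 14\right) \left(0 - -3\right)} = \frac{1}{\frac{\left(1 - 3\right) 12}{-853} + \left(4^{2} + 14\right) \left(0 - -3\right)} = \frac{1}{\left(-2\right) 12 \left(- \frac{1}{853}\right) + \left(16 + 14\right) \left(0 + 3\right)} = \frac{1}{\left(-24\right) \left(- \frac{1}{853}\right) + 30 \cdot 3} = \frac{1}{\frac{24}{853} + 90} = \frac{1}{\frac{76794}{853}} = \frac{853}{76794}$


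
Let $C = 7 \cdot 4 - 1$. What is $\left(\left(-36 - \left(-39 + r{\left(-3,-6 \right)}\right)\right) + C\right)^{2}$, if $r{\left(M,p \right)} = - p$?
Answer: $576$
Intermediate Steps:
$C = 27$ ($C = 28 - 1 = 27$)
$\left(\left(-36 - \left(-39 + r{\left(-3,-6 \right)}\right)\right) + C\right)^{2} = \left(\left(-36 + \left(39 - \left(-1\right) \left(-6\right)\right)\right) + 27\right)^{2} = \left(\left(-36 + \left(39 - 6\right)\right) + 27\right)^{2} = \left(\left(-36 + 33\right) + 27\right)^{2} = \left(-3 + 27\right)^{2} = 24^{2} = 576$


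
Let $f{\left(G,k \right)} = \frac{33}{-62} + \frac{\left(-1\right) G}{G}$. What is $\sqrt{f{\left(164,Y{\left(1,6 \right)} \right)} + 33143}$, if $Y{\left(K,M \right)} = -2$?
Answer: $\frac{\sqrt{127395802}}{62} \approx 182.05$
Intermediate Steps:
$f{\left(G,k \right)} = - \frac{95}{62}$ ($f{\left(G,k \right)} = 33 \left(- \frac{1}{62}\right) - 1 = - \frac{33}{62} - 1 = - \frac{95}{62}$)
$\sqrt{f{\left(164,Y{\left(1,6 \right)} \right)} + 33143} = \sqrt{- \frac{95}{62} + 33143} = \sqrt{\frac{2054771}{62}} = \frac{\sqrt{127395802}}{62}$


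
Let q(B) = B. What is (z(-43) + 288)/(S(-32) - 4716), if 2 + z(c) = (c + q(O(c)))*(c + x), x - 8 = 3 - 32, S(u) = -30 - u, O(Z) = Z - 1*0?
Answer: -2895/2357 ≈ -1.2283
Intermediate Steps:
O(Z) = Z (O(Z) = Z + 0 = Z)
x = -21 (x = 8 + (3 - 32) = 8 - 29 = -21)
z(c) = -2 + 2*c*(-21 + c) (z(c) = -2 + (c + c)*(c - 21) = -2 + (2*c)*(-21 + c) = -2 + 2*c*(-21 + c))
(z(-43) + 288)/(S(-32) - 4716) = ((-2 - 42*(-43) + 2*(-43)**2) + 288)/((-30 - 1*(-32)) - 4716) = ((-2 + 1806 + 2*1849) + 288)/((-30 + 32) - 4716) = ((-2 + 1806 + 3698) + 288)/(2 - 4716) = (5502 + 288)/(-4714) = 5790*(-1/4714) = -2895/2357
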